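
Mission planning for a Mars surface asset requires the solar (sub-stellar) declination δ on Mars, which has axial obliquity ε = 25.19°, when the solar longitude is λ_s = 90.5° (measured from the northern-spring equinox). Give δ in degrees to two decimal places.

δ = +25.19°

sin δ = sin ε · sin λ_s = sin 25.19° × sin 90.5° = 0.425605.
δ = arcsin(0.425605) = +25.19°.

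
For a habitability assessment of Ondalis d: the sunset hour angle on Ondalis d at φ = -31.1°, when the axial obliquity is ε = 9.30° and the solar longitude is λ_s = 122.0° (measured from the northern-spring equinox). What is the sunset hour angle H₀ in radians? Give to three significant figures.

H₀ = 1.49 rad

Solar declination: sin δ = sin ε · sin λ_s = sin 9.30° × sin 122.0° = 0.13705, so δ = +7.877°.
cos H₀ = −tan φ · tan δ = −tan(-31.1°) × tan(+7.877°) = 0.0835, so H₀ = 1.4872 rad = 85.21°.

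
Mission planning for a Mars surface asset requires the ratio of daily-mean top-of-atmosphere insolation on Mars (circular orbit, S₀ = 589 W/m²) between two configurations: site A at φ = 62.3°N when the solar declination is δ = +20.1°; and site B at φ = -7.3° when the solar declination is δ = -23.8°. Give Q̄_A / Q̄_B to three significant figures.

Q̄_A / Q̄_B ≈ 1.04

— Configuration A (φ=+62.3°):
cos H₀ = −tan(+62.3°) tan(+20.100°) = -0.6970, H₀ = 2.3420 rad.
Bracket: H₀ sin φ sin δ + cos φ cos δ sin H₀ = 2.3420×0.88539×0.34366 + 0.46484×0.93909×0.71704 = 0.712608 + 0.313007 = 1.025615.
Q̄ = (S₀/π) × [bracket] = (589/π) × 1.025615 = 192.29 W/m².
— Configuration B (φ=-7.3°):
cos H₀ = −tan(-7.3°) tan(-23.800°) = -0.0565, H₀ = 1.6273 rad.
Bracket: H₀ sin φ sin δ + cos φ cos δ sin H₀ = 1.6273×-0.12706×-0.40355 + 0.99189×0.91496×0.99840 = 0.083440 + 0.906088 = 0.989528.
Q̄ = (S₀/π) × [bracket] = (589/π) × 0.989528 = 185.52 W/m².
Ratio Q̄_A / Q̄_B = 192.29 / 185.52 = 1.036.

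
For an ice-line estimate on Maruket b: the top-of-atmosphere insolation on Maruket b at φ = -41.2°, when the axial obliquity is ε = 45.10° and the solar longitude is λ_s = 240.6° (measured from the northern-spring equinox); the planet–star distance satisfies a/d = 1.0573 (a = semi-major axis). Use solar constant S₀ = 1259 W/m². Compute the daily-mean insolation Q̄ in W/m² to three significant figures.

Q̄ ≈ 617 W/m²

Solar declination: sin δ = sin ε · sin λ_s = sin 45.10° × sin 240.6° = -0.61712, so δ = -38.106°.
cos H₀ = −tan(-41.2°) tan(-38.106°) = -0.6866, H₀ = 2.3276 rad.
Bracket: H₀ sin φ sin δ + cos φ cos δ sin H₀ = 2.3276×-0.65869×-0.61712 + 0.75241×0.78687×0.72706 = 0.946148 + 0.430455 = 1.376603.
Inverse-square distance factor (a/d)² = 1.0573² = 1.117883.
Q̄ = (S₀/π) × 1.117883 × [bracket] = (1259/π) × 1.117883 × 1.376603 = 616.7 W/m².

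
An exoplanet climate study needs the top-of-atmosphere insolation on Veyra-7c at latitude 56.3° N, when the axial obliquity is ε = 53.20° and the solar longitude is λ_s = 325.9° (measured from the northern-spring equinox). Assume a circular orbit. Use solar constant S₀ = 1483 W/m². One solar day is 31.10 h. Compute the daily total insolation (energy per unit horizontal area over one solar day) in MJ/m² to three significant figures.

3.07 MJ/m²

Solar declination: sin δ = sin ε · sin λ_s = sin 53.20° × sin 325.9° = -0.44892, so δ = -26.674°.
cos H₀ = −tan(+56.3°) tan(-26.674°) = 0.7533, H₀ = 0.7177 rad.
Bracket: H₀ sin φ sin δ + cos φ cos δ sin H₀ = 0.7177×0.83195×-0.44892 + 0.55484×0.89357×0.65767 = -0.268046 + 0.326065 = 0.058019.
Q̄ = (S₀/π) × [bracket] = (1483/π) × 0.058019 = 27.388 W/m².
Daily total = Q̄ × 31.10 h × 3600 s/h = 27.388 × 31.10 × 3600 / 10⁶ = 3.066 MJ/m².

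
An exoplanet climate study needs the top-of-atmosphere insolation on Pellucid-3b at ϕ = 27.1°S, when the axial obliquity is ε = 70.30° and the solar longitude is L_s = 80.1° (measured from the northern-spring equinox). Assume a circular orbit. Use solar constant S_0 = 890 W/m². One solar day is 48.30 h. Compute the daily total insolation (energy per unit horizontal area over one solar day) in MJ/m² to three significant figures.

Solar declination: sin δ = sin ε · sin L_s = sin 70.30° × sin 80.1° = 0.92745, so δ = +68.041°.
cos h₀ = −tan(-27.1°) tan(+68.041°) = 1.2692 ≥ 1 ⇒ polar night, h₀ = 0 and Q̄ = 0.
Daily total = Q̄ × 48.30 h × 3600 s/h = 0.00 MJ/m².

0.00 MJ/m²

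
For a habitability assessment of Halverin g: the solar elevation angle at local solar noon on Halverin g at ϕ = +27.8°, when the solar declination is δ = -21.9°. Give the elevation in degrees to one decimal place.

40.3°

At local noon the hour angle is zero, so the zenith angle equals |ϕ − δ| = |+27.8° − (-21.900°)| = 49.700°.
Elevation = 90° − 49.700° = 40.3°.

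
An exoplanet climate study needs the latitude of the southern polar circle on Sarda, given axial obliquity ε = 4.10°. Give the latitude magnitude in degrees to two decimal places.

The polar circle is the lowest latitude that experiences at least one full rotation of continuous darkness at the northern-summer solstice; it lies at |ϕ| = 90° − ε = 90° − 4.10° = 85.90°.

85.90°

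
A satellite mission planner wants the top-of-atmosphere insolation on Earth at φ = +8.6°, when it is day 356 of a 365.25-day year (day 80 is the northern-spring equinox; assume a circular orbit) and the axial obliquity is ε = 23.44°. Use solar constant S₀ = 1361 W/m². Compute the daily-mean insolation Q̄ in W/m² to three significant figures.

Q̄ ≈ 353 W/m²

Solar longitude: λ_s = 360° × (356 − 80)/365.25 = 272.033°.
sin δ = sin 23.44° × sin 272.033° = -0.39754, so δ = -23.424°.
cos H₀ = −tan(+8.6°) tan(-23.424°) = 0.0655, H₀ = 1.5052 rad.
Bracket: H₀ sin φ sin δ + cos φ cos δ sin H₀ = 1.5052×0.14954×-0.39754 + 0.98876×0.91759×0.99785 = -0.089481 + 0.905326 = 0.815845.
Q̄ = (S₀/π) × [bracket] = (1361/π) × 0.815845 = 353.4 W/m².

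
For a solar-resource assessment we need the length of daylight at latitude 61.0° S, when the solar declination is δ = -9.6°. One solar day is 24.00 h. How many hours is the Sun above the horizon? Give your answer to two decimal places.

cos h₀ = −tan ϕ · tan δ = −tan(-61.0°) × tan(-9.600°) = -0.3051, so h₀ = 1.8809 rad = 107.77°.
Daylight = 2h₀/(2π) × 24.00 h = (1.8809/π) × 24.00 = 14.37 h.

14.37 h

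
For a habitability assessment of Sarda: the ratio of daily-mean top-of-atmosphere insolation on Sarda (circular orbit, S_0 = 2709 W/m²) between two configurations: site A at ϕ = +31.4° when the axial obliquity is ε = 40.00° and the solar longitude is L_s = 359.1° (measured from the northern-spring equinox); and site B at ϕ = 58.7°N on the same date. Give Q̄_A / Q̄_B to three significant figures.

— Configuration A (ϕ=+31.4°):
Solar declination: sin δ = sin ε · sin L_s = sin 40.00° × sin 359.1° = -0.01010, so δ = -0.578°.
cos h₀ = −tan(+31.4°) tan(-0.578°) = 0.0062, h₀ = 1.5646 rad.
Bracket: h₀ sin ϕ sin δ + cos ϕ cos δ sin h₀ = 1.5646×0.52101×-0.01010 + 0.85355×0.99995×0.99998 = -0.008233 + 0.853490 = 0.845257.
Q̄ = (S_0/π) × [bracket] = (2709/π) × 0.845257 = 728.87 W/m².
— Configuration B (ϕ=+58.7°):
cos h₀ = −tan(+58.7°) tan(-0.578°) = 0.0166, h₀ = 1.5542 rad.
Bracket: h₀ sin ϕ sin δ + cos ϕ cos δ sin h₀ = 1.5542×0.85446×-0.01010 + 0.51952×0.99995×0.99986 = -0.013413 + 0.519421 = 0.506008.
Q̄ = (S_0/π) × [bracket] = (2709/π) × 0.506008 = 436.33 W/m².
Ratio Q̄_A / Q̄_B = 728.87 / 436.33 = 1.670.

Q̄_A / Q̄_B ≈ 1.67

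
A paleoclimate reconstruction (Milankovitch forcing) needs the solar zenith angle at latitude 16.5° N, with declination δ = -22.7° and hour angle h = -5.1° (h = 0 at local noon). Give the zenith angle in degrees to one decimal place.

θ_z = 39.5°

cos θ_z = sin φ sin δ + cos φ cos δ cos h = -0.109603 + 0.881046 = 0.771443.
θ_z = arccos(0.771443) = 39.5°.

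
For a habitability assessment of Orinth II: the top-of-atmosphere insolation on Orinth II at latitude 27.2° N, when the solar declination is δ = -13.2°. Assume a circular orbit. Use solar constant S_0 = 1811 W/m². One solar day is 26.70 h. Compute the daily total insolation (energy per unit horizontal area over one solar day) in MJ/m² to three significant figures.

39.2 MJ/m²

cos h₀ = −tan(+27.2°) tan(-13.200°) = 0.1205, h₀ = 1.4500 rad.
Bracket: h₀ sin ϕ sin δ + cos ϕ cos δ sin h₀ = 1.4500×0.45710×-0.22835 + 0.88942×0.97358×0.99271 = -0.151349 + 0.859609 = 0.708260.
Q̄ = (S_0/π) × [bracket] = (1811/π) × 0.708260 = 408.28 W/m².
Daily total = Q̄ × 26.70 h × 3600 s/h = 408.28 × 26.70 × 3600 / 10⁶ = 39.24 MJ/m².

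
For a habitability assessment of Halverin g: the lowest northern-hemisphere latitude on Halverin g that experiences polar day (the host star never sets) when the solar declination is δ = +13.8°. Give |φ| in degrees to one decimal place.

Polar day requires cos H₀ = −tan φ tan δ ≤ −1, i.e. tan φ tan δ ≥ 1.
The boundary is |tan φ| · |tan δ| = 1, so |φ| = 90° − |δ| = 90° − 13.8° = 76.2° in the northern hemisphere.

|φ| = 76.2°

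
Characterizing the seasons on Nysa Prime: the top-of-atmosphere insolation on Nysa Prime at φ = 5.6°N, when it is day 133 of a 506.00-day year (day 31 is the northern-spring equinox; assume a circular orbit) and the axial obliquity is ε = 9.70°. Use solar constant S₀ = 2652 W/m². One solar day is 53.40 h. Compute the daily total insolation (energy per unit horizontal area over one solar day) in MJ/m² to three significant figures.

163 MJ/m²

Solar longitude: λ_s = 360° × (133 − 31)/506.00 = 72.569°.
sin δ = sin 9.70° × sin 72.569° = 0.16075, so δ = +9.251°.
cos H₀ = −tan(+5.6°) tan(+9.251°) = -0.0160, H₀ = 1.5868 rad.
Bracket: H₀ sin φ sin δ + cos φ cos δ sin H₀ = 1.5868×0.09758×0.16075 + 0.99523×0.98699×0.99987 = 0.024891 + 0.982154 = 1.007045.
Q̄ = (S₀/π) × [bracket] = (2652/π) × 1.007045 = 850.10 W/m².
Daily total = Q̄ × 53.40 h × 3600 s/h = 850.10 × 53.40 × 3600 / 10⁶ = 163.4 MJ/m².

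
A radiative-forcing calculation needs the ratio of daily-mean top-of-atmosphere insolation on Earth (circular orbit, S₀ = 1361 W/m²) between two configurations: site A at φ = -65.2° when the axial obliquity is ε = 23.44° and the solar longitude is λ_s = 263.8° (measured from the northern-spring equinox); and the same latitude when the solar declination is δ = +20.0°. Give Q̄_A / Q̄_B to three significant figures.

— Configuration A (φ=-65.2°):
Solar declination: sin δ = sin ε · sin λ_s = sin 23.44° × sin 263.8° = -0.39546, so δ = -23.295°.
cos H₀ = −tan(-65.2°) tan(-23.295°) = -0.9318, H₀ = 2.7702 rad.
Bracket: H₀ sin φ sin δ + cos φ cos δ sin H₀ = 2.7702×-0.90778×-0.39546 + 0.41945×0.91848×0.36293 = 0.994476 + 0.139821 = 1.134297.
Q̄ = (S₀/π) × [bracket] = (1361/π) × 1.134297 = 491.40 W/m².
— Configuration B (φ=-65.2°):
cos H₀ = −tan(-65.2°) tan(+20.000°) = 0.7877, H₀ = 0.6637 rad.
Bracket: H₀ sin φ sin δ + cos φ cos δ sin H₀ = 0.6637×-0.90778×0.34202 + 0.41945×0.93969×0.61605 = -0.206065 + 0.242818 = 0.036753.
Q̄ = (S₀/π) × [bracket] = (1361/π) × 0.036753 = 15.922 W/m².
Ratio Q̄_A / Q̄_B = 491.40 / 15.922 = 30.86.

Q̄_A / Q̄_B ≈ 30.9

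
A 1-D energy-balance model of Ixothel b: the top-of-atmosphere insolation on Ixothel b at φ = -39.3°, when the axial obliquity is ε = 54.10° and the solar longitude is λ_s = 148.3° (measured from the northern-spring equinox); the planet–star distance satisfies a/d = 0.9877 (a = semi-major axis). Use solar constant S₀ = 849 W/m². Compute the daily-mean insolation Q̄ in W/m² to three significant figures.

Solar declination: sin δ = sin ε · sin λ_s = sin 54.10° × sin 148.3° = 0.42565, so δ = +25.192°.
cos H₀ = −tan(-39.3°) tan(+25.192°) = 0.3850, H₀ = 1.1756 rad.
Bracket: H₀ sin φ sin δ + cos φ cos δ sin H₀ = 1.1756×-0.63338×0.42565 + 0.77384×0.90489×0.92291 = -0.316940 + 0.646259 = 0.329319.
Inverse-square distance factor (a/d)² = 0.9877² = 0.975551.
Q̄ = (S₀/π) × 0.975551 × [bracket] = (849/π) × 0.975551 × 0.329319 = 86.82 W/m².

Q̄ ≈ 86.8 W/m²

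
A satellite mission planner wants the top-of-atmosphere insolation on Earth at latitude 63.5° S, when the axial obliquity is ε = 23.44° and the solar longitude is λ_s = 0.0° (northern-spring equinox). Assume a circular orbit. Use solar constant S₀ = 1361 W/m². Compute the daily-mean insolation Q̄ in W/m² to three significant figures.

Q̄ ≈ 193 W/m²

Solar declination: sin δ = sin ε · sin λ_s = sin 23.44° × sin 0.0° = 0.00000, so δ = +0.000°.
cos H₀ = −tan(-63.5°) tan(+0.000°) = 0.0000, H₀ = 1.5708 rad.
Bracket: H₀ sin φ sin δ + cos φ cos δ sin H₀ = 1.5708×-0.89493×0.00000 + 0.44620×1.00000×1.00000 = -0.000000 + 0.446200 = 0.446200.
Q̄ = (S₀/π) × [bracket] = (1361/π) × 0.446200 = 193.3 W/m².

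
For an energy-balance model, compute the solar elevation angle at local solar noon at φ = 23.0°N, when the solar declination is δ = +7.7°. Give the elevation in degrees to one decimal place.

74.7°

At local noon the hour angle is zero, so the zenith angle equals |φ − δ| = |+23.0° − (+7.700°)| = 15.300°.
Elevation = 90° − 15.300° = 74.7°.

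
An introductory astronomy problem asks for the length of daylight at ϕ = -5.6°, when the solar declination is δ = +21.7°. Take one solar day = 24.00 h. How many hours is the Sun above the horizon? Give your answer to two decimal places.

11.70 h

cos h₀ = −tan ϕ · tan δ = −tan(-5.6°) × tan(+21.700°) = 0.0390, so h₀ = 1.5318 rad = 87.76°.
Daylight = 2h₀/(2π) × 24.00 h = (1.5318/π) × 24.00 = 11.70 h.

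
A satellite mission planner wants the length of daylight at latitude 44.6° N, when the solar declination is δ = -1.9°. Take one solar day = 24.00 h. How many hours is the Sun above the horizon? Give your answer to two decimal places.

cos H₀ = −tan φ · tan δ = −tan(+44.6°) × tan(-1.900°) = 0.0327, so H₀ = 1.5381 rad = 88.13°.
Daylight = 2H₀/(2π) × 24.00 h = (1.5381/π) × 24.00 = 11.75 h.

11.75 h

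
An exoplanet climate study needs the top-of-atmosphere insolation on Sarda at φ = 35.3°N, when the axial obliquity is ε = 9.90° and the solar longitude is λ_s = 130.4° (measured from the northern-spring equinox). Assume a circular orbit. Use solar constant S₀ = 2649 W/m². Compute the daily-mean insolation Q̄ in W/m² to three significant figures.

Q̄ ≈ 785 W/m²

Solar declination: sin δ = sin ε · sin λ_s = sin 9.90° × sin 130.4° = 0.13093, so δ = +7.523°.
cos H₀ = −tan(+35.3°) tan(+7.523°) = -0.0935, H₀ = 1.6644 rad.
Bracket: H₀ sin φ sin δ + cos φ cos δ sin H₀ = 1.6644×0.57786×0.13093 + 0.81614×0.99139×0.99562 = 0.125927 + 0.805569 = 0.931496.
Q̄ = (S₀/π) × [bracket] = (2649/π) × 0.931496 = 785.4 W/m².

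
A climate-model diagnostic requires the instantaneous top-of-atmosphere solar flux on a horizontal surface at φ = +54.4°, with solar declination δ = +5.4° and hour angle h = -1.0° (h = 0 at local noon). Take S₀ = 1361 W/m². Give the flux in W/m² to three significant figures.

cos θ_z = sin φ sin δ + cos φ cos δ cos h = 0.076520 + 0.579451 = 0.655971.
Flux = S₀ · cos θ_z = 1361 × 0.655971 = 892.8 W/m².

893 W/m²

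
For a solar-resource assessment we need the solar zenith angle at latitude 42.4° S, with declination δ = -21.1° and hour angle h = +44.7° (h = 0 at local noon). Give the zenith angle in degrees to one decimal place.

θ_z = 42.9°

cos θ_z = sin φ sin δ + cos φ cos δ cos h = 0.242747 + 0.489701 = 0.732448.
θ_z = arccos(0.732448) = 42.9°.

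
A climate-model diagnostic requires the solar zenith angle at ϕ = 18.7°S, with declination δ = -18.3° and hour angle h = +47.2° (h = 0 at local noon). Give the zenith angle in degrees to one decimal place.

cos θ_z = sin ϕ sin δ + cos ϕ cos δ cos h = 0.100670 + 0.611025 = 0.711695.
θ_z = arccos(0.711695) = 44.6°.

θ_z = 44.6°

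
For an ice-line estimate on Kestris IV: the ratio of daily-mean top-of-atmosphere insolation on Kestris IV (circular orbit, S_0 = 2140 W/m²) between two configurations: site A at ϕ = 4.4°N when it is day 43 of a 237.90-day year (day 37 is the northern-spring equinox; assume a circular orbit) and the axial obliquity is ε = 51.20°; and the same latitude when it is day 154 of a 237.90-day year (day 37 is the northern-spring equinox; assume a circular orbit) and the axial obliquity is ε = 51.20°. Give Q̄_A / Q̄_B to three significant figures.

Q̄_A / Q̄_B ≈ 1.00

— Configuration A (ϕ=+4.4°):
Solar longitude: L_s = 360° × (43 − 37)/237.90 = 9.079°.
sin δ = sin 51.20° × sin 9.079° = 0.12298, so δ = +7.064°.
cos h₀ = −tan(+4.4°) tan(+7.064°) = -0.0095, h₀ = 1.5803 rad.
Bracket: h₀ sin ϕ sin δ + cos ϕ cos δ sin h₀ = 1.5803×0.07672×0.12298 + 0.99705×0.99241×0.99995 = 0.014910 + 0.989433 = 1.004343.
Q̄ = (S_0/π) × [bracket] = (2140/π) × 1.004343 = 684.14 W/m².
— Configuration B (ϕ=+4.4°):
Solar longitude: L_s = 360° × (154 − 37)/237.90 = 177.049°.
sin δ = sin 51.20° × sin 177.049° = 0.04012, so δ = +2.299°.
cos h₀ = −tan(+4.4°) tan(+2.299°) = -0.0031, h₀ = 1.5739 rad.
Bracket: h₀ sin ϕ sin δ + cos ϕ cos δ sin h₀ = 1.5739×0.07672×0.04012 + 0.99705×0.99919×1.00000 = 0.004844 + 0.996242 = 1.001086.
Q̄ = (S_0/π) × [bracket] = (2140/π) × 1.001086 = 681.92 W/m².
Ratio Q̄_A / Q̄_B = 684.14 / 681.92 = 1.003.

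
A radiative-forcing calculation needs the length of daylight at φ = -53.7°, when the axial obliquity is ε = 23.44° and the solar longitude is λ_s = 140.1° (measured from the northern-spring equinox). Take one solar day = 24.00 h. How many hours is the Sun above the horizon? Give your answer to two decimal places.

9.19 h

Solar declination: sin δ = sin ε · sin λ_s = sin 23.44° × sin 140.1° = 0.25516, so δ = +14.783°.
cos H₀ = −tan φ · tan δ = −tan(-53.7°) × tan(+14.783°) = 0.3593, so H₀ = 1.2033 rad = 68.95°.
Daylight = 2H₀/(2π) × 24.00 h = (1.2033/π) × 24.00 = 9.19 h.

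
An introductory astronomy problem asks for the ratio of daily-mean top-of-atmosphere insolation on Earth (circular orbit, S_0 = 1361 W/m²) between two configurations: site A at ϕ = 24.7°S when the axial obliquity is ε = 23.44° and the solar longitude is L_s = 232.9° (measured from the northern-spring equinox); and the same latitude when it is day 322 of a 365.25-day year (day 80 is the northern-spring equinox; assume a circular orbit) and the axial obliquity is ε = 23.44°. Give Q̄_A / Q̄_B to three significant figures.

— Configuration A (ϕ=-24.7°):
Solar declination: sin δ = sin ε · sin L_s = sin 23.44° × sin 232.9° = -0.31727, so δ = -18.498°.
cos h₀ = −tan(-24.7°) tan(-18.498°) = -0.1539, h₀ = 1.7253 rad.
Bracket: h₀ sin ϕ sin δ + cos ϕ cos δ sin h₀ = 1.7253×-0.41787×-0.31727 + 0.90851×0.94834×0.98809 = 0.228736 + 0.851315 = 1.080051.
Q̄ = (S_0/π) × [bracket] = (1361/π) × 1.080051 = 467.90 W/m².
— Configuration B (ϕ=-24.7°):
Solar longitude: L_s = 360° × (322 − 80)/365.25 = 238.522°.
sin δ = sin 23.44° × sin 238.522° = -0.33925, so δ = -19.831°.
cos h₀ = −tan(-24.7°) tan(-19.831°) = -0.1659, h₀ = 1.7374 rad.
Bracket: h₀ sin ϕ sin δ + cos ϕ cos δ sin h₀ = 1.7374×-0.41787×-0.33925 + 0.90851×0.94070×0.98615 = 0.246298 + 0.842799 = 1.089097.
Q̄ = (S_0/π) × [bracket] = (1361/π) × 1.089097 = 471.82 W/m².
Ratio Q̄_A / Q̄_B = 467.90 / 471.82 = 0.9917.

Q̄_A / Q̄_B ≈ 0.992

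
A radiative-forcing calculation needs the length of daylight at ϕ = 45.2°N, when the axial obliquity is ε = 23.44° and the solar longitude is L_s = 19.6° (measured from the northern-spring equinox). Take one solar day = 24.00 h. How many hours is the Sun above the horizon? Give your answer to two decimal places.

Solar declination: sin δ = sin ε · sin L_s = sin 23.44° × sin 19.6° = 0.13344, so δ = +7.668°.
cos h₀ = −tan ϕ · tan δ = −tan(+45.2°) × tan(+7.668°) = -0.1356, so h₀ = 1.7068 rad = 97.79°.
Daylight = 2h₀/(2π) × 24.00 h = (1.7068/π) × 24.00 = 13.04 h.

13.04 h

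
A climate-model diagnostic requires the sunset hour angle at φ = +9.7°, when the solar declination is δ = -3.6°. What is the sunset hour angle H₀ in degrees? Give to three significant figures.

cos H₀ = −tan φ · tan δ = −tan(+9.7°) × tan(-3.600°) = 0.0108, so H₀ = 1.5600 rad = 89.38°.

H₀ = 89.4°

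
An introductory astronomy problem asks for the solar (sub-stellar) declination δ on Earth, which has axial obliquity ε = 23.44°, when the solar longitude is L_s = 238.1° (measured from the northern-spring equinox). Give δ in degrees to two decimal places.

sin δ = sin ε · sin L_s = sin 23.44° × sin 238.1° = -0.337711.
δ = arcsin(-0.337711) = -19.74°.

δ = -19.74°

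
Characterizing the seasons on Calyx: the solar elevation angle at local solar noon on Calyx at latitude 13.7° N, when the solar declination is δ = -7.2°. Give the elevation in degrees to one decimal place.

69.1°

At local noon the hour angle is zero, so the zenith angle equals |φ − δ| = |+13.7° − (-7.200°)| = 20.900°.
Elevation = 90° − 20.900° = 69.1°.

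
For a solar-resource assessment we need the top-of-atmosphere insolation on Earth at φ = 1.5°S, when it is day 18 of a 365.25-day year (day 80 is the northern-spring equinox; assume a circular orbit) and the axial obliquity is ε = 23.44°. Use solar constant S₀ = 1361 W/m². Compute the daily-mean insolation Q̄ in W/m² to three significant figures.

Solar longitude: λ_s = 360° × (18 − 80)/365.25 = -61.109°, i.e. -61.109° + 360° = 298.891°.
sin δ = sin 23.44° × sin 298.891° = -0.34828, so δ = -20.382°.
cos H₀ = −tan(-1.5°) tan(-20.382°) = -0.0097, H₀ = 1.5805 rad.
Bracket: H₀ sin φ sin δ + cos φ cos δ sin H₀ = 1.5805×-0.02618×-0.34828 + 0.99966×0.93739×0.99995 = 0.014411 + 0.937024 = 0.951435.
Q̄ = (S₀/π) × [bracket] = (1361/π) × 0.951435 = 412.2 W/m².

Q̄ ≈ 412 W/m²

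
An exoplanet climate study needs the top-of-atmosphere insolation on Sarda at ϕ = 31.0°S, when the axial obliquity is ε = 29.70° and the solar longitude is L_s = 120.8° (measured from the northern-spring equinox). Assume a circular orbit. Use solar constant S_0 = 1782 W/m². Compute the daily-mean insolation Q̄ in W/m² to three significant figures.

Q̄ ≈ 262 W/m²

Solar declination: sin δ = sin ε · sin L_s = sin 29.70° × sin 120.8° = 0.42558, so δ = +25.187°.
cos h₀ = −tan(-31.0°) tan(+25.187°) = 0.2826, h₀ = 1.2843 rad.
Bracket: h₀ sin ϕ sin δ + cos ϕ cos δ sin h₀ = 1.2843×-0.51504×0.42558 + 0.85717×0.90492×0.95924 = -0.281507 + 0.744054 = 0.462547.
Q̄ = (S_0/π) × [bracket] = (1782/π) × 0.462547 = 262.4 W/m².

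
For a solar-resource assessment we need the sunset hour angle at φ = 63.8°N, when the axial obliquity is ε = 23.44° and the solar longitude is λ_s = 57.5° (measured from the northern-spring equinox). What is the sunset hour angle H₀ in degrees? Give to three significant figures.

Solar declination: sin δ = sin ε · sin λ_s = sin 23.44° × sin 57.5° = 0.33549, so δ = +19.602°.
cos H₀ = −tan φ · tan δ = −tan(+63.8°) × tan(+19.602°) = -0.7238, so H₀ = 2.3800 rad = 136.37°.

H₀ = 136°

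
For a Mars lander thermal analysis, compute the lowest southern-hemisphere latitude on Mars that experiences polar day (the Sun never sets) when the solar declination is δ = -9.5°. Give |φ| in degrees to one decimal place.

Polar day requires cos H₀ = −tan φ tan δ ≤ −1, i.e. tan φ tan δ ≥ 1.
The boundary is |tan φ| · |tan δ| = 1, so |φ| = 90° − |δ| = 90° − 9.5° = 80.5° in the southern hemisphere.

|φ| = 80.5°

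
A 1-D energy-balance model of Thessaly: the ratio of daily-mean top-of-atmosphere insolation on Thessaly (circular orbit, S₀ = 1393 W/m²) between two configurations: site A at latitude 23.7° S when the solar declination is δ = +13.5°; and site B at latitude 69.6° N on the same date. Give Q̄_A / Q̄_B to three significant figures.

— Configuration A (φ=-23.7°):
cos H₀ = −tan(-23.7°) tan(+13.500°) = 0.1054, H₀ = 1.4652 rad.
Bracket: H₀ sin φ sin δ + cos φ cos δ sin H₀ = 1.4652×-0.40195×0.23345 + 0.91566×0.97237×0.99443 = -0.137487 + 0.885401 = 0.747914.
Q̄ = (S₀/π) × [bracket] = (1393/π) × 0.747914 = 331.63 W/m².
— Configuration B (φ=+69.6°):
cos H₀ = −tan(+69.6°) tan(+13.500°) = -0.6456, H₀ = 2.2725 rad.
Bracket: H₀ sin φ sin δ + cos φ cos δ sin H₀ = 2.2725×0.93728×0.23345 + 0.34857×0.97237×0.76372 = 0.497241 + 0.258855 = 0.756096.
Q̄ = (S₀/π) × [bracket] = (1393/π) × 0.756096 = 335.26 W/m².
Ratio Q̄_A / Q̄_B = 331.63 / 335.26 = 0.9892.

Q̄_A / Q̄_B ≈ 0.989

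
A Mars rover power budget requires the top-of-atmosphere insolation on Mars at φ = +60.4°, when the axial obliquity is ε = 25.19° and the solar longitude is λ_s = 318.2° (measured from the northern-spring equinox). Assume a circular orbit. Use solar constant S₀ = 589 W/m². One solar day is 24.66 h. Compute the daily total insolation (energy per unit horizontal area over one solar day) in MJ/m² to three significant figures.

Solar declination: sin δ = sin ε · sin λ_s = sin 25.19° × sin 318.2° = -0.28369, so δ = -16.481°.
cos H₀ = −tan(+60.4°) tan(-16.481°) = 0.5208, H₀ = 1.0230 rad.
Bracket: H₀ sin φ sin δ + cos φ cos δ sin H₀ = 1.0230×0.86949×-0.28369 + 0.49394×0.95892×0.85369 = -0.252339 + 0.404349 = 0.152010.
Q̄ = (S₀/π) × [bracket] = (589/π) × 0.152010 = 28.500 W/m².
Daily total = Q̄ × 24.66 h × 3600 s/h = 28.500 × 24.66 × 3600 / 10⁶ = 2.530 MJ/m².

2.53 MJ/m²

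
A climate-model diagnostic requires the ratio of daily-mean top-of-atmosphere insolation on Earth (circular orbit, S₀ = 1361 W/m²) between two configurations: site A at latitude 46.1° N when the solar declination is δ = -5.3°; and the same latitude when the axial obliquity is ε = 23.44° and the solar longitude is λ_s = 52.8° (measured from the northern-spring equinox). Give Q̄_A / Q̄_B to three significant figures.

Q̄_A / Q̄_B ≈ 0.558

— Configuration A (φ=+46.1°):
cos H₀ = −tan(+46.1°) tan(-5.300°) = 0.0964, H₀ = 1.4742 rad.
Bracket: H₀ sin φ sin δ + cos φ cos δ sin H₀ = 1.4742×0.72055×-0.09237 + 0.69340×0.99572×0.99534 = -0.098119 + 0.687215 = 0.589096.
Q̄ = (S₀/π) × [bracket] = (1361/π) × 0.589096 = 255.21 W/m².
— Configuration B (φ=+46.1°):
Solar declination: sin δ = sin ε · sin λ_s = sin 23.44° × sin 52.8° = 0.31685, so δ = +18.473°.
cos H₀ = −tan(+46.1°) tan(+18.473°) = -0.3471, H₀ = 1.9253 rad.
Bracket: H₀ sin φ sin δ + cos φ cos δ sin H₀ = 1.9253×0.72055×0.31685 + 0.69340×0.94848×0.93781 = 0.439558 + 0.616775 = 1.056333.
Q̄ = (S₀/π) × [bracket] = (1361/π) × 1.056333 = 457.62 W/m².
Ratio Q̄_A / Q̄_B = 255.21 / 457.62 = 0.5577.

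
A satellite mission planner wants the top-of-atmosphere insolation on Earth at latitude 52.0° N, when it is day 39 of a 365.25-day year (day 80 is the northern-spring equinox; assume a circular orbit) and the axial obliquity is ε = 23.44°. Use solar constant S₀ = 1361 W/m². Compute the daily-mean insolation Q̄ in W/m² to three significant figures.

Q̄ ≈ 135 W/m²

Solar longitude: λ_s = 360° × (39 − 80)/365.25 = -40.411°, i.e. -40.411° + 360° = 319.589°.
sin δ = sin 23.44° × sin 319.589° = -0.25787, so δ = -14.944°.
cos H₀ = −tan(+52.0°) tan(-14.944°) = 0.3416, H₀ = 1.2222 rad.
Bracket: H₀ sin φ sin δ + cos φ cos δ sin H₀ = 1.2222×0.78801×-0.25787 + 0.61566×0.96618×0.93984 = -0.248356 + 0.559053 = 0.310697.
Q̄ = (S₀/π) × [bracket] = (1361/π) × 0.310697 = 134.6 W/m².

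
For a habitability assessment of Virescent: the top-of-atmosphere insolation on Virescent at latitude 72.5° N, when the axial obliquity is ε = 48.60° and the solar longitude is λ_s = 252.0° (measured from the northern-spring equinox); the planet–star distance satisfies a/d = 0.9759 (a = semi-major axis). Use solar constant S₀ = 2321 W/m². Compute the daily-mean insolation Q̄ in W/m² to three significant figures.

Q̄ ≈ 0.00 W/m²

Solar declination: sin δ = sin ε · sin λ_s = sin 48.60° × sin 252.0° = -0.71340, so δ = -45.512°.
cos H₀ = −tan(+72.5°) tan(-45.512°) = 3.2288 ≥ 1 ⇒ polar night, H₀ = 0 and Q̄ = 0.
Inverse-square distance factor (a/d)² = 0.9759² = 0.952381.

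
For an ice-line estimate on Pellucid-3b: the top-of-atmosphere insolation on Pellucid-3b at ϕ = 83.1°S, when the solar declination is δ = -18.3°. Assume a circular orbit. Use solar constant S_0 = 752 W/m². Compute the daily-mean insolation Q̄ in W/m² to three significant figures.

cos h₀ = −tan(-83.1°) tan(-18.300°) = -2.7329 ≤ −1 ⇒ polar day, h₀ = π.
Bracket: h₀ sin ϕ sin δ + cos ϕ cos δ sin h₀ = 3.1416×-0.99276×-0.31399 + 0.12014×0.94943×0.00000 = 0.979289 + 0.000000 = 0.979289.
Q̄ = (S_0/π) × [bracket] = (752/π) × 0.979289 = 234.4 W/m².

Q̄ ≈ 234 W/m²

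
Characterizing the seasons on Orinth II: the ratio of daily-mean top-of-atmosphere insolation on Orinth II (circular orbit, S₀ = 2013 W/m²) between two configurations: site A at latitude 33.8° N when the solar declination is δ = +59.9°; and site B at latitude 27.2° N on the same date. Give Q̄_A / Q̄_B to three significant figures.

— Configuration A (φ=+33.8°):
cos H₀ = −tan(+33.8°) tan(+59.900°) = -1.1548 ≤ −1 ⇒ polar day, H₀ = π.
Bracket: H₀ sin φ sin δ + cos φ cos δ sin H₀ = 3.1416×0.55630×0.86515 + 0.83098×0.50151×0.00000 = 1.511999 + 0.000000 = 1.511999.
Q̄ = (S₀/π) × [bracket] = (2013/π) × 1.511999 = 968.83 W/m².
— Configuration B (φ=+27.2°):
cos H₀ = −tan(+27.2°) tan(+59.900°) = -0.8866, H₀ = 2.6607 rad.
Bracket: H₀ sin φ sin δ + cos φ cos δ sin H₀ = 2.6607×0.45710×0.86515 + 0.88942×0.50151×0.46258 = 1.052201 + 0.206335 = 1.258536.
Q̄ = (S₀/π) × [bracket] = (2013/π) × 1.258536 = 806.42 W/m².
Ratio Q̄_A / Q̄_B = 968.83 / 806.42 = 1.201.

Q̄_A / Q̄_B ≈ 1.20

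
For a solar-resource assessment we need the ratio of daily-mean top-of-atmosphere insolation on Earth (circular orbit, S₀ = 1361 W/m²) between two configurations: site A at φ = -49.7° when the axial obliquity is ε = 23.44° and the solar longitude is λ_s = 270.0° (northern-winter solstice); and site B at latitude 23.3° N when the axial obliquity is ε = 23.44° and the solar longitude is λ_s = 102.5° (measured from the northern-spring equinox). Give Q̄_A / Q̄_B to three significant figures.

— Configuration A (φ=-49.7°):
Solar declination: sin δ = sin ε · sin λ_s = sin 23.44° × sin 270.0° = -0.39779, so δ = -23.440°.
cos H₀ = −tan(-49.7°) tan(-23.440°) = -0.5112, H₀ = 2.1074 rad.
Bracket: H₀ sin φ sin δ + cos φ cos δ sin H₀ = 2.1074×-0.76267×-0.39779 + 0.64679×0.91748×0.85943 = 0.639348 + 0.510000 = 1.149348.
Q̄ = (S₀/π) × [bracket] = (1361/π) × 1.149348 = 497.92 W/m².
— Configuration B (φ=+23.3°):
Solar declination: sin δ = sin ε · sin λ_s = sin 23.44° × sin 102.5° = 0.38836, so δ = +22.852°.
cos H₀ = −tan(+23.3°) tan(+22.852°) = -0.1815, H₀ = 1.7533 rad.
Bracket: H₀ sin φ sin δ + cos φ cos δ sin H₀ = 1.7533×0.39555×0.38836 + 0.91845×0.92151×0.98339 = 0.269335 + 0.832303 = 1.101638.
Q̄ = (S₀/π) × [bracket] = (1361/π) × 1.101638 = 477.25 W/m².
Ratio Q̄_A / Q̄_B = 497.92 / 477.25 = 1.043.

Q̄_A / Q̄_B ≈ 1.04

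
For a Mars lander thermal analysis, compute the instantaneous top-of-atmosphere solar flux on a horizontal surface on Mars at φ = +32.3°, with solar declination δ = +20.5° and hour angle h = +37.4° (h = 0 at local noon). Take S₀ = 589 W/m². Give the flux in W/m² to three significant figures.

481 W/m²

cos θ_z = sin φ sin δ + cos φ cos δ cos h = 0.187134 + 0.628964 = 0.816098.
Flux = S₀ · cos θ_z = 589 × 0.816098 = 480.7 W/m².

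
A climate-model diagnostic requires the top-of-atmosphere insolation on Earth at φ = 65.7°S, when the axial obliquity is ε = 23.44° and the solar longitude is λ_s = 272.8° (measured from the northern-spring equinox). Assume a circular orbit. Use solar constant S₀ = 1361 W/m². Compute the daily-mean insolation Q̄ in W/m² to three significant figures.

Q̄ ≈ 494 W/m²

Solar declination: sin δ = sin ε · sin λ_s = sin 23.44° × sin 272.8° = -0.39731, so δ = -23.410°.
cos H₀ = −tan(-65.7°) tan(-23.410°) = -0.9589, H₀ = 2.8538 rad.
Bracket: H₀ sin φ sin δ + cos φ cos δ sin H₀ = 2.8538×-0.91140×-0.39731 + 0.41151×0.91768×0.28380 = 1.033385 + 0.107173 = 1.140558.
Q̄ = (S₀/π) × [bracket] = (1361/π) × 1.140558 = 494.1 W/m².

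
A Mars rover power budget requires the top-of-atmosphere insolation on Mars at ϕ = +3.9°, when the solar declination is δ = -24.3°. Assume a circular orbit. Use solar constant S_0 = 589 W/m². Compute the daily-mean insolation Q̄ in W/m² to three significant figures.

Q̄ ≈ 162 W/m²

cos h₀ = −tan(+3.9°) tan(-24.300°) = 0.0308, h₀ = 1.5400 rad.
Bracket: h₀ sin ϕ sin δ + cos ϕ cos δ sin h₀ = 1.5400×0.06802×-0.41151 + 0.99768×0.91140×0.99953 = -0.043106 + 0.908858 = 0.865752.
Q̄ = (S_0/π) × [bracket] = (589/π) × 0.865752 = 162.3 W/m².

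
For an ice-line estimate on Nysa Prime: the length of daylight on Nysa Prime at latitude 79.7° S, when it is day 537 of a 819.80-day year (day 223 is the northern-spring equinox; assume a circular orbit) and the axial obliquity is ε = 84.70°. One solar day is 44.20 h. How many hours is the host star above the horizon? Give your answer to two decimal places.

Solar longitude: λ_s = 360° × (537 − 223)/819.80 = 137.887°.
sin δ = sin 84.70° × sin 137.887° = 0.66772, so δ = +41.892°.
cos H₀ = −tan φ · tan δ = 4.9358 ≥ 1, so the host star never rises (polar night) and H₀ = 0.
Daylight = 2H₀/(2π) × 44.20 h = (0.0000/π) × 44.20 = 0.00 h.

0.00 h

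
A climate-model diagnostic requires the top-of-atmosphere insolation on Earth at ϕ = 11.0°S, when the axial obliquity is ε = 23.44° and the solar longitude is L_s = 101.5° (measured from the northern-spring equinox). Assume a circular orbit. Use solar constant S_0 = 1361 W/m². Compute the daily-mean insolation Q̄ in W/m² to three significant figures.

Solar declination: sin δ = sin ε · sin L_s = sin 23.44° × sin 101.5° = 0.38980, so δ = +22.942°.
cos h₀ = −tan(-11.0°) tan(+22.942°) = 0.0823, h₀ = 1.4884 rad.
Bracket: h₀ sin ϕ sin δ + cos ϕ cos δ sin h₀ = 1.4884×-0.19081×0.38980 + 0.98163×0.92090×0.99661 = -0.110704 + 0.900919 = 0.790215.
Q̄ = (S_0/π) × [bracket] = (1361/π) × 0.790215 = 342.3 W/m².

Q̄ ≈ 342 W/m²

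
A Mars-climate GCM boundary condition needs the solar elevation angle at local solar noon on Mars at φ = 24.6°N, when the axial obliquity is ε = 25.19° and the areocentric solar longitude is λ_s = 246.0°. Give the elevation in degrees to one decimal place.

sin δ = sin 25.19° × sin 246.0° = -0.38882, so δ = -22.881°.
At local noon the hour angle is zero, so the zenith angle equals |φ − δ| = |+24.6° − (-22.881°)| = 47.481°.
Elevation = 90° − 47.481° = 42.5°.

42.5°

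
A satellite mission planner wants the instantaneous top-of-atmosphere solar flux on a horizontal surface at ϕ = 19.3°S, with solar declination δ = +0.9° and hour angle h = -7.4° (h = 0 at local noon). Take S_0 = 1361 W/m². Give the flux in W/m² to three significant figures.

cos θ_z = sin ϕ sin δ + cos ϕ cos δ cos h = -0.005191 + 0.935825 = 0.930634.
Flux = S_0 · cos θ_z = 1361 × 0.930634 = 1267 W/m².

1.27e+03 W/m²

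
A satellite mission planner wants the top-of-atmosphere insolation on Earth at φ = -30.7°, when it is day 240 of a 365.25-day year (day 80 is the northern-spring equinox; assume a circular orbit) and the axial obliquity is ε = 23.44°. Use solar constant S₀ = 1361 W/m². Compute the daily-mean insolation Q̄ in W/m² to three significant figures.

Solar longitude: λ_s = 360° × (240 − 80)/365.25 = 157.700°.
sin δ = sin 23.44° × sin 157.700° = 0.15094, so δ = +8.682°.
cos H₀ = −tan(-30.7°) tan(+8.682°) = 0.0907, H₀ = 1.4800 rad.
Bracket: H₀ sin φ sin δ + cos φ cos δ sin H₀ = 1.4800×-0.51054×0.15094 + 0.85985×0.98854×0.99588 = -0.114050 + 0.846494 = 0.732444.
Q̄ = (S₀/π) × [bracket] = (1361/π) × 0.732444 = 317.3 W/m².

Q̄ ≈ 317 W/m²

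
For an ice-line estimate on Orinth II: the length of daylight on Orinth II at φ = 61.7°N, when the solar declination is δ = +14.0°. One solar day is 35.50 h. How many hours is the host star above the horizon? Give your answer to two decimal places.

23.19 h

cos H₀ = −tan φ · tan δ = −tan(+61.7°) × tan(+14.000°) = -0.4631, so H₀ = 2.0522 rad = 117.58°.
Daylight = 2H₀/(2π) × 35.50 h = (2.0522/π) × 35.50 = 23.19 h.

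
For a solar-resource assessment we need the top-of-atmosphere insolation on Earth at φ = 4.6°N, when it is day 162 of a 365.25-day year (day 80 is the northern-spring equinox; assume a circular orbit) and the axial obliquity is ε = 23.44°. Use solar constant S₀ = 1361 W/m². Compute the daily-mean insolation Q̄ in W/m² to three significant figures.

Solar longitude: λ_s = 360° × (162 − 80)/365.25 = 80.821°.
sin δ = sin 23.44° × sin 80.821° = 0.39270, so δ = +23.122°.
cos H₀ = −tan(+4.6°) tan(+23.122°) = -0.0344, H₀ = 1.6052 rad.
Bracket: H₀ sin φ sin δ + cos φ cos δ sin H₀ = 1.6052×0.08020×0.39270 + 0.99678×0.91967×0.99941 = 0.050555 + 0.916168 = 0.966723.
Q̄ = (S₀/π) × [bracket] = (1361/π) × 0.966723 = 418.8 W/m².

Q̄ ≈ 419 W/m²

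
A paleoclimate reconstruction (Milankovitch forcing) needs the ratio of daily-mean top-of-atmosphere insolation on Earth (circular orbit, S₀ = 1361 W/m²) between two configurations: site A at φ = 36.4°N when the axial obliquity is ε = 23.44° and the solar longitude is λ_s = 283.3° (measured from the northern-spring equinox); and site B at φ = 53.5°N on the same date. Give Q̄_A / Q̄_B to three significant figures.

— Configuration A (φ=+36.4°):
Solar declination: sin δ = sin ε · sin λ_s = sin 23.44° × sin 283.3° = -0.38712, so δ = -22.775°.
cos H₀ = −tan(+36.4°) tan(-22.775°) = 0.3095, H₀ = 1.2561 rad.
Bracket: H₀ sin φ sin δ + cos φ cos δ sin H₀ = 1.2561×0.59342×-0.38712 + 0.80489×0.92203×0.95089 = -0.288557 + 0.705687 = 0.417130.
Q̄ = (S₀/π) × [bracket] = (1361/π) × 0.417130 = 180.71 W/m².
— Configuration B (φ=+53.5°):
cos H₀ = −tan(+53.5°) tan(-22.775°) = 0.5674, H₀ = 0.9674 rad.
Bracket: H₀ sin φ sin δ + cos φ cos δ sin H₀ = 0.9674×0.80386×-0.38712 + 0.59482×0.92203×0.82344 = -0.301045 + 0.451609 = 0.150564.
Q̄ = (S₀/π) × [bracket] = (1361/π) × 0.150564 = 65.227 W/m².
Ratio Q̄_A / Q̄_B = 180.71 / 65.227 = 2.770.

Q̄_A / Q̄_B ≈ 2.77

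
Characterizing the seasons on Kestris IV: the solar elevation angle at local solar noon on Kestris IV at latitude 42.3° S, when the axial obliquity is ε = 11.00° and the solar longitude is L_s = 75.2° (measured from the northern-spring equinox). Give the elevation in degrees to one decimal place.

Solar declination: sin δ = sin ε · sin L_s = sin 11.00° × sin 75.2° = 0.18448, so δ = +10.631°.
At local noon the hour angle is zero, so the zenith angle equals |ϕ − δ| = |-42.3° − (+10.631°)| = 52.931°.
Elevation = 90° − 52.931° = 37.1°.

37.1°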